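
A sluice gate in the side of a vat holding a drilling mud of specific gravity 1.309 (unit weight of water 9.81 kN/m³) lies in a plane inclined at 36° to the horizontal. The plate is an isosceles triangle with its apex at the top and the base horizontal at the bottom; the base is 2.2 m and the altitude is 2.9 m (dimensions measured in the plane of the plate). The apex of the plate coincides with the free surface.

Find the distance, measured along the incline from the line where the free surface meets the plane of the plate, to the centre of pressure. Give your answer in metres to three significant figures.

γ = 1.309 × 9.81 = 12.84129 kN/m³.
Let θ = 36° be the plate's angle to the horizontal; measure y along the incline from where the plane meets the free surface. Vertical depth h = y·sinθ with sinθ = 0.587785.
With the apex up, the centroid sits 2h/3 = 2 × 2.9/3 = 1.93333 m below the apex, so y_c = 1.93333 m and h_c = 1.93333 × 0.587785 = 1.13638 m.
A = ½ × 2.2 × 2.9 = 3.19 m².
Resultant F = γ·h_c·A = 12.84129 × 1.13638 × 3.19 = 46.5503 kN.
I_c = b·h³/36 = 2.2 × 2.9³/36 = 1.49044 m⁴.
Centre of pressure: y_p = y_c + I_c/(y_c·A) = 1.93333 + 1.49044/(1.93333 × 3.19) = 1.93333 + 0.241667 = 2.175 m along the plane.

y_p = 2.18 m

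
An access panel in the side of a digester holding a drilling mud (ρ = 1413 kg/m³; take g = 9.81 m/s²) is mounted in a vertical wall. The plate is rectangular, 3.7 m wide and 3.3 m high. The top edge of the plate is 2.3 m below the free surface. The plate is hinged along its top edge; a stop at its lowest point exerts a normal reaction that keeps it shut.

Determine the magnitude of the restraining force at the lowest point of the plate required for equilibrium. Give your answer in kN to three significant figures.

P ≈ 381 kN

γ = ρg = 1413 × 9.81 / 1000 = 13.86153 kN/m³.
The centroid lies 3.3/2 = 1.65 m below the top edge, so the centroid depth is h_c = 2.3 + 1.65 = 3.95 m.
A = 3.7 × 3.3 = 12.21 m².
Resultant F = γ·h_c·A = 13.86153 × 3.95 × 12.21 = 668.535 kN.
I_c = b·h³/12 = 3.7 × 3.3³/12 = 11.0806 m⁴.
Centre of pressure: y_p = y_c + I_c/(y_c·A) = 3.95 + 11.0806/(3.95 × 12.21) = 3.95 + 0.229747 = 4.17975 m along the plane.
The resultant acts 1.65 + 0.229747 = 1.87975 m (along the plate) below the hinge at the top edge, so the moment about the hinge is M = F × 1.87975 = 668.535 × 1.87975 = 1256.68 kN·m.
A normal force at the bottom, 3.3 m from the hinge, must supply this moment: P = 1256.68/3.3 = 380.812 kN.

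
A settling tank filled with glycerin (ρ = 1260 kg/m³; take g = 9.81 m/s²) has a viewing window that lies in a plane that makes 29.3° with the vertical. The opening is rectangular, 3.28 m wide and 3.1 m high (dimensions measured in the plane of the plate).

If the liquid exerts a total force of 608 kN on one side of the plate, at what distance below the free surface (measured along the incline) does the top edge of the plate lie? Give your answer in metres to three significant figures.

y_top ≈ 4.00 m

γ = ρg = 1260 × 9.81 / 1000 = 12.3606 kN/m³.
A = 3.28 × 3.1 = 10.168 m².
From F = γ·h_c·A, the centroid depth is h_c = 608/(12.3606 × 10.168) = 4.83758 m.
The plate makes 29.3° with the vertical, i.e. θ = 90° − 29.3° = 60.7° to the horizontal. Measuring y along the incline from the free-surface line, vertical depth h = y·sinθ with sinθ = 0.872069.
Along the incline, y_c = h_c/sinθ = 4.83758/0.872069 = 5.54724 m.
The centroid lies 3.1/2 = 1.55 m below the top edge, so the top edge sits at y_top = 5.54724 − 1.55 = 3.99724 m along the incline.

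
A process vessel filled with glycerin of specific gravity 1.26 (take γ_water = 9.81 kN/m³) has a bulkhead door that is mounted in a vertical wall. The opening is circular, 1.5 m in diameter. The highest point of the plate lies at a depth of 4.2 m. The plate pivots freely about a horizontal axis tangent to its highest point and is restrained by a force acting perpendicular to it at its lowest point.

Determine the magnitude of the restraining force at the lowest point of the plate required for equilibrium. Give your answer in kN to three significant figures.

γ = 1.26 × 9.81 = 12.3606 kN/m³.
The centroid is at the centre, 0.75 m below the top of the plate, so the centroid depth is h_c = 4.2 + 0.75 = 4.95 m.
A = π(0.75)² = 1.76715 m².
Resultant F = γ·h_c·A = 12.3606 × 4.95 × 1.76715 = 108.123 kN.
I_c = πr⁴/4 = π × 0.75⁴/4 = 0.248505 m⁴.
Centre of pressure: y_p = y_c + I_c/(y_c·A) = 4.95 + 0.248505/(4.95 × 1.76715) = 4.95 + 0.028409 = 4.97841 m along the plane.
The resultant acts 0.75 + 0.028409 = 0.778409 m (along the plate) below the hinge at the top edge, so the moment about the hinge is M = F × 0.778409 = 108.123 × 0.778409 = 84.1639 kN·m.
A normal force at the bottom, 1.5 m from the hinge, must supply this moment: P = 84.1639/1.5 = 56.1093 kN.

P ≈ 56.1 kN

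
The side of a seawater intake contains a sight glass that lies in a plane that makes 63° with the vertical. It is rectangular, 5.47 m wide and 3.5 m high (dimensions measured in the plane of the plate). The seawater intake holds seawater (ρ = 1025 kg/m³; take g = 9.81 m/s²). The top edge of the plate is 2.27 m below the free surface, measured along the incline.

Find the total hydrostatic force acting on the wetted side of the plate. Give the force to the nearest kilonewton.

γ = ρg = 1025 × 9.81 / 1000 = 10.05525 kN/m³.
The plate makes 63° with the vertical, i.e. θ = 90° − 63° = 27° to the horizontal. Measuring y along the incline from the free-surface line, vertical depth h = y·sinθ with sinθ = 0.453990.
The centroid lies 3.5/2 = 1.75 m below the top edge, so y_c = 2.27 + 1.75 = 4.02 m and h_c = 4.02 × 0.453990 = 1.82504 m.
A = 5.47 × 3.5 = 19.145 m².
Resultant F = γ·h_c·A = 10.05525 × 1.82504 × 19.145 = 351.334 kN.

F ≈ 351 kN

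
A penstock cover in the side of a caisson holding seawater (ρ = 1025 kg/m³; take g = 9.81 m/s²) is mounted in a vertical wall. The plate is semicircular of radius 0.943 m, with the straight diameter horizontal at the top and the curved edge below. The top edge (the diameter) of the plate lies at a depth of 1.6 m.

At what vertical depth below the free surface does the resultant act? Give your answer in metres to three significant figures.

γ = ρg = 1025 × 9.81 / 1000 = 10.05525 kN/m³.
The centroid of a semicircle lies 4r/(3π) = 0.400222 m from the diameter, here below the top edge, so the centroid depth is h_c = 1.6 + 0.400222 = 2.00022 m.
A = πr²/2 = π × 0.943²/2 = 1.39683 m².
Resultant F = γ·h_c·A = 10.05525 × 2.00022 × 1.39683 = 28.094 kN.
I_c = (π/8 − 8/(9π))·r⁴ = 0.109757 × 0.943⁴ = 0.0867919 m⁴.
Centre of pressure: y_p = y_c + I_c/(y_c·A) = 2.00022 + 0.0867919/(2.00022 × 1.39683) = 2.00022 + 0.031064 = 2.03128 m along the plane.

h_p = 2.03 m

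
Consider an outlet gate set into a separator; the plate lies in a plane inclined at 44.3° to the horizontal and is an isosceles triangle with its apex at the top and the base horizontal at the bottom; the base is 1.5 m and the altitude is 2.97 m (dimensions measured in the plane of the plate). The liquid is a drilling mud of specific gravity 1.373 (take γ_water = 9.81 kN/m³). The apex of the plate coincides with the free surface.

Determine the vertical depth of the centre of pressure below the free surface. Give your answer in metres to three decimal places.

h_p = 1.556 m

γ = 1.373 × 9.81 = 13.46913 kN/m³.
Let θ = 44.3° be the plate's angle to the horizontal; measure y along the incline from where the plane meets the free surface. Vertical depth h = y·sinθ with sinθ = 0.698415.
With the apex up, the centroid sits 2h/3 = 2 × 2.97/3 = 1.98 m below the apex, so y_c = 1.98 m and h_c = 1.98 × 0.698415 = 1.38286 m.
A = ½ × 1.5 × 2.97 = 2.2275 m².
Resultant F = γ·h_c·A = 13.46913 × 1.38286 × 2.2275 = 41.4892 kN.
I_c = b·h³/36 = 1.5 × 2.97³/36 = 1.09159 m⁴.
Centre of pressure: y_p = y_c + I_c/(y_c·A) = 1.98 + 1.09159/(1.98 × 2.2275) = 1.98 + 0.247501 = 2.2275 m along the plane.
Vertically, h_p = y_p·sinθ = 2.2275 × 0.698415 = 1.55572 m.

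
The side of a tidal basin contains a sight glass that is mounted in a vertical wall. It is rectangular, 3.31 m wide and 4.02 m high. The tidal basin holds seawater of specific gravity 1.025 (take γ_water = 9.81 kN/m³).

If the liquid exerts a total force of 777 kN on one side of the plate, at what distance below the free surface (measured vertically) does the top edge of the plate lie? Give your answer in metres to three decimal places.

γ = 1.025 × 9.81 = 10.05525 kN/m³.
A = 3.31 × 4.02 = 13.3062 m².
From F = γ·h_c·A, the centroid depth is h_c = 777/(10.05525 × 13.3062) = 5.8073 m.
The centroid lies 4.02/2 = 2.01 m below the top edge, so the top edge sits at h_top = 5.8073 − 2.01 = 3.7973 m below the surface.

d_top ≈ 3.797 m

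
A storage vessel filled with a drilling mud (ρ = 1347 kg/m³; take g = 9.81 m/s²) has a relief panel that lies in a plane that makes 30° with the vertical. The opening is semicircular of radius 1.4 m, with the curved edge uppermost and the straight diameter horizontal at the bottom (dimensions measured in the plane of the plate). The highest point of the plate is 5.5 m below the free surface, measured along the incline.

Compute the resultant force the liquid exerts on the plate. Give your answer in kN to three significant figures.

F ≈ 222 kN

γ = ρg = 1347 × 9.81 / 1000 = 13.21407 kN/m³.
The plate makes 30° with the vertical, i.e. θ = 90° − 30° = 60° to the horizontal. Measuring y along the incline from the free-surface line, vertical depth h = y·sinθ with sinθ = 0.866025.
The centroid lies 4r/(3π) = 0.594178 m above the diameter, so r − 4r/(3π) = 1.4 − 0.594178 = 0.805822 m below the topmost point, so y_c = 5.5 + 0.805822 = 6.30582 m and h_c = 6.30582 × 0.866025 = 5.461 m.
A = πr²/2 = π × 1.4²/2 = 3.07876 m².
Resultant F = γ·h_c·A = 13.21407 × 5.461 × 3.07876 = 222.17 kN.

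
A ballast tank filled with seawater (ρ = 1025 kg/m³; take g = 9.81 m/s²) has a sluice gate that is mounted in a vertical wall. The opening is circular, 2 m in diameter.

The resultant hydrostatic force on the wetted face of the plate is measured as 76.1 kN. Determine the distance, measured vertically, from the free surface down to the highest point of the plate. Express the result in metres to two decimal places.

d_top ≈ 1.41 m

γ = ρg = 1025 × 9.81 / 1000 = 10.05525 kN/m³.
A = π(1)² = 3.14159 m².
From F = γ·h_c·A, the centroid depth is h_c = 76.1/(10.05525 × 3.14159) = 2.40903 m.
The centroid is at the centre, 1 m below the top of the plate, so the highest point sits at h_top = 2.40903 − 1 = 1.40903 m below the surface.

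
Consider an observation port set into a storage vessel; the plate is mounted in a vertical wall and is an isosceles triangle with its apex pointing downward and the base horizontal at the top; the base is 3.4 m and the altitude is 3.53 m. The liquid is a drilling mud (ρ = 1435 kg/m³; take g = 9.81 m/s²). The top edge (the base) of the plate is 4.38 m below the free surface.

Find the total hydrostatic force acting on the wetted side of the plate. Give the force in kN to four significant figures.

γ = ρg = 1435 × 9.81 / 1000 = 14.07735 kN/m³.
With the apex down, the centroid sits h/3 = 3.53/3 = 1.17667 m below the base (the top edge), so the centroid depth is h_c = 4.38 + 1.17667 = 5.55667 m.
A = ½ × 3.4 × 3.53 = 6.001 m².
Resultant F = γ·h_c·A = 14.07735 × 5.55667 × 6.001 = 469.417 kN.

F ≈ 469.4 kN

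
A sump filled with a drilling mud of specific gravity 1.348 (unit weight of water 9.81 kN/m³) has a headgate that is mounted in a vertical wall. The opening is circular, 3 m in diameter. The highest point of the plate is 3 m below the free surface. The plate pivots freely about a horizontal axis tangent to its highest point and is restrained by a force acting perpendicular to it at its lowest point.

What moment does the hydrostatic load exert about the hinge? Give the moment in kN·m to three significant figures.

M ≈ 684 kN·m

γ = 1.348 × 9.81 = 13.22388 kN/m³.
The centroid is at the centre, 1.5 m below the top of the plate, so the centroid depth is h_c = 3 + 1.5 = 4.5 m.
A = π(1.5)² = 7.06858 m².
Resultant F = γ·h_c·A = 13.22388 × 4.5 × 7.06858 = 420.633 kN.
I_c = πr⁴/4 = π × 1.5⁴/4 = 3.97608 m⁴.
Centre of pressure: y_p = y_c + I_c/(y_c·A) = 4.5 + 3.97608/(4.5 × 7.06858) = 4.5 + 0.125 = 4.625 m along the plane.
The resultant acts 1.5 + 0.125 = 1.625 m (along the plate) below the hinge at the top edge, so the moment about the hinge is M = F × 1.625 = 420.633 × 1.625 = 683.529 kN·m.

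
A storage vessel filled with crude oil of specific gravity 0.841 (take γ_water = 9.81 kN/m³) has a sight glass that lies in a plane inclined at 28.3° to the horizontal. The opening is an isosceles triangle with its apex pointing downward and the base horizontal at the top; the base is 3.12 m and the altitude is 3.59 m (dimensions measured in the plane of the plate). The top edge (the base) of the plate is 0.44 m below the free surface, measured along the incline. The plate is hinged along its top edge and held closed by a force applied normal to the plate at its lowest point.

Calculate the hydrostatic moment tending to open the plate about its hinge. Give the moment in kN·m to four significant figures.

M ≈ 58.59 kN·m

γ = 0.841 × 9.81 = 8.25021 kN/m³.
Let θ = 28.3° be the plate's angle to the horizontal; measure y along the incline from where the plane meets the free surface. Vertical depth h = y·sinθ with sinθ = 0.474088.
With the apex down, the centroid sits h/3 = 3.59/3 = 1.19667 m below the base (the top edge), so y_c = 0.44 + 1.19667 = 1.63667 m and h_c = 1.63667 × 0.474088 = 0.775926 m.
A = ½ × 3.12 × 3.59 = 5.6004 m².
Resultant F = γ·h_c·A = 8.25021 × 0.775926 × 5.6004 = 35.8513 kN.
I_c = b·h³/36 = 3.12 × 3.59³/36 = 4.00992 m⁴.
Centre of pressure: y_p = y_c + I_c/(y_c·A) = 1.63667 + 4.00992/(1.63667 × 5.6004) = 1.63667 + 0.437477 = 2.07415 m along the plane.
The resultant acts 1.19667 + 0.437477 = 1.63415 m (along the plate) below the hinge at the top edge, so the moment about the hinge is M = F × 1.63415 = 35.8513 × 1.63415 = 58.5864 kN·m.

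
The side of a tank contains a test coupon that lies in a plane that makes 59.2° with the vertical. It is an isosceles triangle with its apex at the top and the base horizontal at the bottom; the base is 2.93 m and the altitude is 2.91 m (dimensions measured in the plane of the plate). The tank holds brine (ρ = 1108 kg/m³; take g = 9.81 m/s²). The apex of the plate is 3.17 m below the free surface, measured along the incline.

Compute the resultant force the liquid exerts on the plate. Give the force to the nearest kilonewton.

γ = ρg = 1108 × 9.81 / 1000 = 10.86948 kN/m³.
The plate makes 59.2° with the vertical, i.e. θ = 90° − 59.2° = 30.8° to the horizontal. Measuring y along the incline from the free-surface line, vertical depth h = y·sinθ with sinθ = 0.512043.
With the apex up, the centroid sits 2h/3 = 2 × 2.91/3 = 1.94 m below the apex, so y_c = 3.17 + 1.94 = 5.11 m and h_c = 5.11 × 0.512043 = 2.61654 m.
A = ½ × 2.93 × 2.91 = 4.26315 m².
Resultant F = γ·h_c·A = 10.86948 × 2.61654 × 4.26315 = 121.246 kN.

F ≈ 121 kN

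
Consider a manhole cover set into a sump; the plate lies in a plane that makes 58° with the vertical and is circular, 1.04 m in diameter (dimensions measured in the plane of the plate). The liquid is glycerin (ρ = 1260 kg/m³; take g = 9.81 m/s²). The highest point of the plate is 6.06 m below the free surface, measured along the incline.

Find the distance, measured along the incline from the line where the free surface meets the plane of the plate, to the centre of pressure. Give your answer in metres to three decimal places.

y_p = 6.590 m

γ = ρg = 1260 × 9.81 / 1000 = 12.3606 kN/m³.
The plate makes 58° with the vertical, i.e. θ = 90° − 58° = 32° to the horizontal. Measuring y along the incline from the free-surface line, vertical depth h = y·sinθ with sinθ = 0.529919.
The centroid is at the centre, 0.52 m below the top of the plate, so y_c = 6.06 + 0.52 = 6.58 m and h_c = 6.58 × 0.529919 = 3.48687 m.
A = π(0.52)² = 0.849487 m².
Resultant F = γ·h_c·A = 12.3606 × 3.48687 × 0.849487 = 36.6127 kN.
I_c = πr⁴/4 = π × 0.52⁴/4 = 0.0574253 m⁴.
Centre of pressure: y_p = y_c + I_c/(y_c·A) = 6.58 + 0.0574253/(6.58 × 0.849487) = 6.58 + 0.0102736 = 6.59027 m along the plane.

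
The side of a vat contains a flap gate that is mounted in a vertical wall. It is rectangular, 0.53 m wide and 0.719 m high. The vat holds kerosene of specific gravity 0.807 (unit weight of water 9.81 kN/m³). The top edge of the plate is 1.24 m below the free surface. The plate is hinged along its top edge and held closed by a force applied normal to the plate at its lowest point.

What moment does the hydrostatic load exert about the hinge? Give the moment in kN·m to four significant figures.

M ≈ 1.865 kN·m

γ = 0.807 × 9.81 = 7.91667 kN/m³.
The centroid lies 0.719/2 = 0.3595 m below the top edge, so the centroid depth is h_c = 1.24 + 0.3595 = 1.5995 m.
A = 0.53 × 0.719 = 0.38107 m².
Resultant F = γ·h_c·A = 7.91667 × 1.5995 × 0.38107 = 4.82538 kN.
I_c = b·h³/12 = 0.53 × 0.719³/12 = 0.0164165 m⁴.
Centre of pressure: y_p = y_c + I_c/(y_c·A) = 1.5995 + 0.0164165/(1.5995 × 0.38107) = 1.5995 + 0.0269334 = 1.62643 m along the plane.
The resultant acts 0.3595 + 0.0269334 = 0.386433 m (along the plate) below the hinge at the top edge, so the moment about the hinge is M = F × 0.386433 = 4.82538 × 0.386433 = 1.86469 kN·m.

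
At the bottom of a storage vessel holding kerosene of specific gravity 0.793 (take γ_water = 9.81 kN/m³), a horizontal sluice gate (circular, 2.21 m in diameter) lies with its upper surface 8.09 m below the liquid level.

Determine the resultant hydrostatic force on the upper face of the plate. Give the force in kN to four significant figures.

γ = 0.793 × 9.81 = 7.77933 kN/m³.
The plate is horizontal, so pressure is uniform at p = γ·h = 7.77933 × 8.09 = 62.9348 kN/m².
A = π(1.105)² = 3.83596 m².
F = p·A = 62.9348 × 3.83596 = 241.415 kN.

F ≈ 241.4 kN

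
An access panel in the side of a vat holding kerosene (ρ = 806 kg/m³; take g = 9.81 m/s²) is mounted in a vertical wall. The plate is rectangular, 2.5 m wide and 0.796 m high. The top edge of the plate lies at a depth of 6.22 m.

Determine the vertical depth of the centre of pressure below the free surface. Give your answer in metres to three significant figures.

γ = ρg = 806 × 9.81 / 1000 = 7.90686 kN/m³.
The centroid lies 0.796/2 = 0.398 m below the top edge, so the centroid depth is h_c = 6.22 + 0.398 = 6.618 m.
A = 2.5 × 0.796 = 1.99 m².
Resultant F = γ·h_c·A = 7.90686 × 6.618 × 1.99 = 104.132 kN.
I_c = b·h³/12 = 2.5 × 0.796³/12 = 0.105075 m⁴.
Centre of pressure: y_p = y_c + I_c/(y_c·A) = 6.618 + 0.105075/(6.618 × 1.99) = 6.618 + 0.00797847 = 6.62598 m along the plane.

h_p = 6.63 m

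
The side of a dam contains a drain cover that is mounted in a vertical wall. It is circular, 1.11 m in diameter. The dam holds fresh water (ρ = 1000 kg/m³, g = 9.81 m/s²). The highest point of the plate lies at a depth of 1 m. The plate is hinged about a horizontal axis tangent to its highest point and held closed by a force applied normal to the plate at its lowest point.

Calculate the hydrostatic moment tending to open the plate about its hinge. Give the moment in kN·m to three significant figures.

M ≈ 8.92 kN·m

γ = ρg = 1000 × 9.81 = 9810 N/m³ = 9.81 kN/m³.
The centroid is at the centre, 0.555 m below the top of the plate, so the centroid depth is h_c = 1 + 0.555 = 1.555 m.
A = π(0.555)² = 0.967689 m².
Resultant F = γ·h_c·A = 9.81 × 1.555 × 0.967689 = 14.7617 kN.
I_c = πr⁴/4 = π × 0.555⁴/4 = 0.0745181 m⁴.
Centre of pressure: y_p = y_c + I_c/(y_c·A) = 1.555 + 0.0745181/(1.555 × 0.967689) = 1.555 + 0.0495217 = 1.60452 m along the plane.
The resultant acts 0.555 + 0.0495217 = 0.604522 m (along the plate) below the hinge at the top edge, so the moment about the hinge is M = F × 0.604522 = 14.7617 × 0.604522 = 8.92377 kN·m.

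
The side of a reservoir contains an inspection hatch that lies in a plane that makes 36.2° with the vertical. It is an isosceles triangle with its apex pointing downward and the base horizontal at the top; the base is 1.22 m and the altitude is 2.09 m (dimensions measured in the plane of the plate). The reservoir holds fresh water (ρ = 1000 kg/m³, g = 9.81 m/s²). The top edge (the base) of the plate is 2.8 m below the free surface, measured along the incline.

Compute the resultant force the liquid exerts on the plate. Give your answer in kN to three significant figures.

F ≈ 35.3 kN

γ = ρg = 1000 × 9.81 = 9810 N/m³ = 9.81 kN/m³.
The plate makes 36.2° with the vertical, i.e. θ = 90° − 36.2° = 53.8° to the horizontal. Measuring y along the incline from the free-surface line, vertical depth h = y·sinθ with sinθ = 0.806960.
With the apex down, the centroid sits h/3 = 2.09/3 = 0.696667 m below the base (the top edge), so y_c = 2.8 + 0.696667 = 3.49667 m and h_c = 3.49667 × 0.806960 = 2.82167 m.
A = ½ × 1.22 × 2.09 = 1.2749 m².
Resultant F = γ·h_c·A = 9.81 × 2.82167 × 1.2749 = 35.29 kN.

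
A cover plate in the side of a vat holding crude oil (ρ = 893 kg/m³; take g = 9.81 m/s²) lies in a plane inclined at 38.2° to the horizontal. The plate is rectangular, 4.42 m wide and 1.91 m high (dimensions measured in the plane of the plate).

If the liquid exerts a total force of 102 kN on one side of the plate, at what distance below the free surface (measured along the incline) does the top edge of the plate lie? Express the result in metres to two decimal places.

γ = ρg = 893 × 9.81 / 1000 = 8.76033 kN/m³.
A = 4.42 × 1.91 = 8.4422 m².
From F = γ·h_c·A, the centroid depth is h_c = 102/(8.76033 × 8.4422) = 1.37919 m.
Let θ = 38.2° be the plate's angle to the horizontal; measure y along the incline from where the plane meets the free surface. Vertical depth h = y·sinθ with sinθ = 0.618408.
Along the incline, y_c = h_c/sinθ = 1.37919/0.618408 = 2.23023 m.
The centroid lies 1.91/2 = 0.955 m below the top edge, so the top edge sits at y_top = 2.23023 − 0.955 = 1.27523 m along the incline.

y_top ≈ 1.28 m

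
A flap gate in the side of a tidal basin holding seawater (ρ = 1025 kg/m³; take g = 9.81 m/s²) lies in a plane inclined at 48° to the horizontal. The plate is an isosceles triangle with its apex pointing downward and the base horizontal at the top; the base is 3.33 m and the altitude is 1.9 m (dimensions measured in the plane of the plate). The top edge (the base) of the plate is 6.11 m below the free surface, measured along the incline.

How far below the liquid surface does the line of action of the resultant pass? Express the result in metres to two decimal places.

γ = ρg = 1025 × 9.81 / 1000 = 10.05525 kN/m³.
Let θ = 48° be the plate's angle to the horizontal; measure y along the incline from where the plane meets the free surface. Vertical depth h = y·sinθ with sinθ = 0.743145.
With the apex down, the centroid sits h/3 = 1.9/3 = 0.633333 m below the base (the top edge), so y_c = 6.11 + 0.633333 = 6.74333 m and h_c = 6.74333 × 0.743145 = 5.01127 m.
A = ½ × 3.33 × 1.9 = 3.1635 m².
Resultant F = γ·h_c·A = 10.05525 × 5.01127 × 3.1635 = 159.407 kN.
I_c = b·h³/36 = 3.33 × 1.9³/36 = 0.634457 m⁴.
Centre of pressure: y_p = y_c + I_c/(y_c·A) = 6.74333 + 0.634457/(6.74333 × 3.1635) = 6.74333 + 0.0297413 = 6.77307 m along the plane.
Vertically, h_p = y_p·sinθ = 6.77307 × 0.743145 = 5.03337 m.

h_p = 5.03 m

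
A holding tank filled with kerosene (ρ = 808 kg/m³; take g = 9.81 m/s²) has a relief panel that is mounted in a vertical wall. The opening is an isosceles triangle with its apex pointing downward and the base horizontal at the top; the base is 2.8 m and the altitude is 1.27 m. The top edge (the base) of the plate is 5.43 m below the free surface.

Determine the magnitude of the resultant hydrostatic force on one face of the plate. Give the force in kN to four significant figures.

γ = ρg = 808 × 9.81 / 1000 = 7.92648 kN/m³.
With the apex down, the centroid sits h/3 = 1.27/3 = 0.423333 m below the base (the top edge), so the centroid depth is h_c = 5.43 + 0.423333 = 5.85333 m.
A = ½ × 2.8 × 1.27 = 1.778 m².
Resultant F = γ·h_c·A = 7.92648 × 5.85333 × 1.778 = 82.4926 kN.

F ≈ 82.49 kN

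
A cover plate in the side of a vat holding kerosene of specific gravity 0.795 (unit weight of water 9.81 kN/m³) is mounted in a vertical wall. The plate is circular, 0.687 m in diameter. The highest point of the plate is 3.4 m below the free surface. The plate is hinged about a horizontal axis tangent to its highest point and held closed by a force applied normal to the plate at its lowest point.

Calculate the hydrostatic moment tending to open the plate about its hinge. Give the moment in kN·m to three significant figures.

γ = 0.795 × 9.81 = 7.79895 kN/m³.
The centroid is at the centre, 0.3435 m below the top of the plate, so the centroid depth is h_c = 3.4 + 0.3435 = 3.7435 m.
A = π(0.3435)² = 0.370684 m².
Resultant F = γ·h_c·A = 7.79895 × 3.7435 × 0.370684 = 10.8223 kN.
I_c = πr⁴/4 = π × 0.3435⁴/4 = 0.0109344 m⁴.
Centre of pressure: y_p = y_c + I_c/(y_c·A) = 3.7435 + 0.0109344/(3.7435 × 0.370684) = 3.7435 + 0.00787977 = 3.75138 m along the plane.
The resultant acts 0.3435 + 0.00787977 = 0.35138 m (along the plate) below the hinge at the top edge, so the moment about the hinge is M = F × 0.35138 = 10.8223 × 0.35138 = 3.80274 kN·m.

M ≈ 3.80 kN·m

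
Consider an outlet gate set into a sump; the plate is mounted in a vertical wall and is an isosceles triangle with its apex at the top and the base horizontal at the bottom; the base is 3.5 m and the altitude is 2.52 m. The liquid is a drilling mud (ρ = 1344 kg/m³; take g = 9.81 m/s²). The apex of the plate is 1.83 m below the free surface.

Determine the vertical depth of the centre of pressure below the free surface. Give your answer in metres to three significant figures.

γ = ρg = 1344 × 9.81 / 1000 = 13.18464 kN/m³.
With the apex up, the centroid sits 2h/3 = 2 × 2.52/3 = 1.68 m below the apex, so the centroid depth is h_c = 1.83 + 1.68 = 3.51 m.
A = ½ × 3.5 × 2.52 = 4.41 m².
Resultant F = γ·h_c·A = 13.18464 × 3.51 × 4.41 = 204.086 kN.
I_c = b·h³/36 = 3.5 × 2.52³/36 = 1.55585 m⁴.
Centre of pressure: y_p = y_c + I_c/(y_c·A) = 3.51 + 1.55585/(3.51 × 4.41) = 3.51 + 0.100513 = 3.61051 m along the plane.

h_p = 3.61 m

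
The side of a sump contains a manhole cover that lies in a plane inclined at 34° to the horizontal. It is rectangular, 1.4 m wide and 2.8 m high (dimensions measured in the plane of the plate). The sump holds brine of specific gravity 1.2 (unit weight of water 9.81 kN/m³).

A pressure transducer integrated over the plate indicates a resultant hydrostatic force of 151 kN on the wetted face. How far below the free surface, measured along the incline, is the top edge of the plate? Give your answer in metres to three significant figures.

y_top ≈ 4.45 m

γ = 1.2 × 9.81 = 11.772 kN/m³.
A = 1.4 × 2.8 = 3.92 m².
From F = γ·h_c·A, the centroid depth is h_c = 151/(11.772 × 3.92) = 3.27221 m.
Let θ = 34° be the plate's angle to the horizontal; measure y along the incline from where the plane meets the free surface. Vertical depth h = y·sinθ with sinθ = 0.559193.
Along the incline, y_c = h_c/sinθ = 3.27221/0.559193 = 5.85166 m.
The centroid lies 2.8/2 = 1.4 m below the top edge, so the top edge sits at y_top = 5.85166 − 1.4 = 4.45166 m along the incline.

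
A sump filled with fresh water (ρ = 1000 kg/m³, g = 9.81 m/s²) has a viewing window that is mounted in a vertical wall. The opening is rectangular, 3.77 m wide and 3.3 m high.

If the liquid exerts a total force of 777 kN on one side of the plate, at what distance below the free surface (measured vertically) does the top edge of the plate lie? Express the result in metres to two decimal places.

γ = ρg = 1000 × 9.81 = 9810 N/m³ = 9.81 kN/m³.
A = 3.77 × 3.3 = 12.441 m².
From F = γ·h_c·A, the centroid depth is h_c = 777/(9.81 × 12.441) = 6.36644 m.
The centroid lies 3.3/2 = 1.65 m below the top edge, so the top edge sits at h_top = 6.36644 − 1.65 = 4.71644 m below the surface.

d_top ≈ 4.72 m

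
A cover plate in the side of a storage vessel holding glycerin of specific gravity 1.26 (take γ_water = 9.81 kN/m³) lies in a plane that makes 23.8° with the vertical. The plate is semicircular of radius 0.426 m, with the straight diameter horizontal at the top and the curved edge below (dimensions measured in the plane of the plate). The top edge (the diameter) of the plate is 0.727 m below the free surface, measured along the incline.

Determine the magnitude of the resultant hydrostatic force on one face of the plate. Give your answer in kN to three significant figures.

F ≈ 2.93 kN

γ = 1.26 × 9.81 = 12.3606 kN/m³.
The plate makes 23.8° with the vertical, i.e. θ = 90° − 23.8° = 66.2° to the horizontal. Measuring y along the incline from the free-surface line, vertical depth h = y·sinθ with sinθ = 0.914960.
The centroid of a semicircle lies 4r/(3π) = 0.1808 m from the diameter, here below the top edge, so y_c = 0.727 + 0.1808 = 0.9078 m and h_c = 0.9078 × 0.914960 = 0.830601 m.
A = πr²/2 = π × 0.426²/2 = 0.285062 m².
Resultant F = γ·h_c·A = 12.3606 × 0.830601 × 0.285062 = 2.92665 kN.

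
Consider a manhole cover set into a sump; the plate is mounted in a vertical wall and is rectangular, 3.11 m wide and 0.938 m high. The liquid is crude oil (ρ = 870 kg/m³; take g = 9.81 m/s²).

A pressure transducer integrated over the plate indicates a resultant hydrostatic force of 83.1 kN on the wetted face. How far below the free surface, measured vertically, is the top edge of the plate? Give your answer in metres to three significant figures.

d_top ≈ 2.87 m

γ = ρg = 870 × 9.81 / 1000 = 8.5347 kN/m³.
A = 3.11 × 0.938 = 2.91718 m².
From F = γ·h_c·A, the centroid depth is h_c = 83.1/(8.5347 × 2.91718) = 3.33772 m.
The centroid lies 0.938/2 = 0.469 m below the top edge, so the top edge sits at h_top = 3.33772 − 0.469 = 2.86872 m below the surface.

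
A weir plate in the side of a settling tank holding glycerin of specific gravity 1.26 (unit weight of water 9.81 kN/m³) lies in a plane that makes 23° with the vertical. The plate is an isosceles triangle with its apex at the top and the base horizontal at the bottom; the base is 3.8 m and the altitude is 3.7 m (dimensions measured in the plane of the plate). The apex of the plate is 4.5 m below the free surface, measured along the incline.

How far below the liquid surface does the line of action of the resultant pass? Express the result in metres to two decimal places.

h_p = 6.51 m

γ = 1.26 × 9.81 = 12.3606 kN/m³.
The plate makes 23° with the vertical, i.e. θ = 90° − 23° = 67° to the horizontal. Measuring y along the incline from the free-surface line, vertical depth h = y·sinθ with sinθ = 0.920505.
With the apex up, the centroid sits 2h/3 = 2 × 3.7/3 = 2.46667 m below the apex, so y_c = 4.5 + 2.46667 = 6.96667 m and h_c = 6.96667 × 0.920505 = 6.41285 m.
A = ½ × 3.8 × 3.7 = 7.03 m².
Resultant F = γ·h_c·A = 12.3606 × 6.41285 × 7.03 = 557.245 kN.
I_c = b·h³/36 = 3.8 × 3.7³/36 = 5.34671 m⁴.
Centre of pressure: y_p = y_c + I_c/(y_c·A) = 6.96667 + 5.34671/(6.96667 × 7.03) = 6.96667 + 0.109171 = 7.07584 m along the plane.
Vertically, h_p = y_p·sinθ = 7.07584 × 0.920505 = 6.51335 m.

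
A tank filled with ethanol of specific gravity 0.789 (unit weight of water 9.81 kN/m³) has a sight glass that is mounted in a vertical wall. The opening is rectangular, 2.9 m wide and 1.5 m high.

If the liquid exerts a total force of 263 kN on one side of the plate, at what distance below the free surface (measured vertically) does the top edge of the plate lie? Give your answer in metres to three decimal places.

d_top ≈ 7.061 m

γ = 0.789 × 9.81 = 7.74009 kN/m³.
A = 2.9 × 1.5 = 4.35 m².
From F = γ·h_c·A, the centroid depth is h_c = 263/(7.74009 × 4.35) = 7.81125 m.
The centroid lies 1.5/2 = 0.75 m below the top edge, so the top edge sits at h_top = 7.81125 − 0.75 = 7.06125 m below the surface.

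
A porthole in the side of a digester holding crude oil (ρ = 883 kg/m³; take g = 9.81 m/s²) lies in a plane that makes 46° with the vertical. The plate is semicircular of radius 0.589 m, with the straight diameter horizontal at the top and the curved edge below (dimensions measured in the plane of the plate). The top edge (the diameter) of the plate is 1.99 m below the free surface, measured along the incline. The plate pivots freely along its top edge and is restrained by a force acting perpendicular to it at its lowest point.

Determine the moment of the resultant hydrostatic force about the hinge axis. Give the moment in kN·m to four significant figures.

M ≈ 1.916 kN·m

γ = ρg = 883 × 9.81 / 1000 = 8.66223 kN/m³.
The plate makes 46° with the vertical, i.e. θ = 90° − 46° = 44° to the horizontal. Measuring y along the incline from the free-surface line, vertical depth h = y·sinθ with sinθ = 0.694658.
The centroid of a semicircle lies 4r/(3π) = 0.249979 m from the diameter, here below the top edge, so y_c = 1.99 + 0.249979 = 2.23998 m and h_c = 2.23998 × 0.694658 = 1.55602 m.
A = πr²/2 = π × 0.589²/2 = 0.544942 m².
Resultant F = γ·h_c·A = 8.66223 × 1.55602 × 0.544942 = 7.34506 kN.
I_c = (π/8 − 8/(9π))·r⁴ = 0.109757 × 0.589⁴ = 0.0132097 m⁴.
Centre of pressure: y_p = y_c + I_c/(y_c·A) = 2.23998 + 0.0132097/(2.23998 × 0.544942) = 2.23998 + 0.0108218 = 2.2508 m along the plane.
The resultant acts 0.249979 + 0.0108218 = 0.260801 m (along the plate) below the hinge at the top edge, so the moment about the hinge is M = F × 0.260801 = 7.34506 × 0.260801 = 1.9156 kN·m.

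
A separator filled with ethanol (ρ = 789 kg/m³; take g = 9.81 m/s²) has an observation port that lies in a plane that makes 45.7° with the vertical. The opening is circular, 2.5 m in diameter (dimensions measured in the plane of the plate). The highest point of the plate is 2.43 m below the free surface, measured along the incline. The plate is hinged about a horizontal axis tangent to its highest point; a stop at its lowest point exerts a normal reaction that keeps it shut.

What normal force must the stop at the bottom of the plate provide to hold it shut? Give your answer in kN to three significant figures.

P ≈ 53.0 kN

γ = ρg = 789 × 9.81 / 1000 = 7.74009 kN/m³.
The plate makes 45.7° with the vertical, i.e. θ = 90° − 45.7° = 44.3° to the horizontal. Measuring y along the incline from the free-surface line, vertical depth h = y·sinθ with sinθ = 0.698415.
The centroid is at the centre, 1.25 m below the top of the plate, so y_c = 2.43 + 1.25 = 3.68 m and h_c = 3.68 × 0.698415 = 2.57017 m.
A = π(1.25)² = 4.90874 m².
Resultant F = γ·h_c·A = 7.74009 × 2.57017 × 4.90874 = 97.6513 kN.
I_c = πr⁴/4 = π × 1.25⁴/4 = 1.91748 m⁴.
Centre of pressure: y_p = y_c + I_c/(y_c·A) = 3.68 + 1.91748/(3.68 × 4.90874) = 3.68 + 0.106148 = 3.78615 m along the plane.
The resultant acts 1.25 + 0.106148 = 1.35615 m (along the plate) below the hinge at the top edge, so the moment about the hinge is M = F × 1.35615 = 97.6513 × 1.35615 = 132.43 kN·m.
A normal force at the bottom, 2.5 m from the hinge, must supply this moment: P = 132.43/2.5 = 52.972 kN.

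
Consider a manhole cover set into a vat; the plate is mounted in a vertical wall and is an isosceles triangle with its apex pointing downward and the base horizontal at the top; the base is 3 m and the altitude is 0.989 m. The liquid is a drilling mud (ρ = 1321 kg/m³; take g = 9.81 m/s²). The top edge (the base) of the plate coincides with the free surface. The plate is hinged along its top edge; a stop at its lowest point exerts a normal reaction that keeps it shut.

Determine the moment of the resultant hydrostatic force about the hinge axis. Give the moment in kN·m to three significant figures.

γ = ρg = 1321 × 9.81 / 1000 = 12.95901 kN/m³.
With the apex down, the centroid sits h/3 = 0.989/3 = 0.329667 m below the base (the top edge), so the centroid depth is h_c = 0.329667 m.
A = ½ × 3 × 0.989 = 1.4835 m².
Resultant F = γ·h_c·A = 12.95901 × 0.329667 × 1.4835 = 6.33775 kN.
I_c = b·h³/36 = 3 × 0.989³/36 = 0.0806135 m⁴.
Centre of pressure: y_p = y_c + I_c/(y_c·A) = 0.329667 + 0.0806135/(0.329667 × 1.4835) = 0.329667 + 0.164833 = 0.4945 m along the plane.
The resultant acts 0.329667 + 0.164833 = 0.4945 m (along the plate) below the hinge at the top edge, so the moment about the hinge is M = F × 0.4945 = 6.33775 × 0.4945 = 3.13402 kN·m.

M ≈ 3.13 kN·m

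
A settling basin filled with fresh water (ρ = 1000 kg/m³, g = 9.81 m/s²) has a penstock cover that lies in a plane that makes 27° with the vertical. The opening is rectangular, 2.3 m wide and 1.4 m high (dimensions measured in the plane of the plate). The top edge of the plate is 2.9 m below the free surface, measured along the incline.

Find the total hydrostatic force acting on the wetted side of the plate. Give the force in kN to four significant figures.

F ≈ 101.3 kN

γ = ρg = 1000 × 9.81 = 9810 N/m³ = 9.81 kN/m³.
The plate makes 27° with the vertical, i.e. θ = 90° − 27° = 63° to the horizontal. Measuring y along the incline from the free-surface line, vertical depth h = y·sinθ with sinθ = 0.891007.
The centroid lies 1.4/2 = 0.7 m below the top edge, so y_c = 2.9 + 0.7 = 3.6 m and h_c = 3.6 × 0.891007 = 3.20763 m.
A = 2.3 × 1.4 = 3.22 m².
Resultant F = γ·h_c·A = 9.81 × 3.20763 × 3.22 = 101.323 kN.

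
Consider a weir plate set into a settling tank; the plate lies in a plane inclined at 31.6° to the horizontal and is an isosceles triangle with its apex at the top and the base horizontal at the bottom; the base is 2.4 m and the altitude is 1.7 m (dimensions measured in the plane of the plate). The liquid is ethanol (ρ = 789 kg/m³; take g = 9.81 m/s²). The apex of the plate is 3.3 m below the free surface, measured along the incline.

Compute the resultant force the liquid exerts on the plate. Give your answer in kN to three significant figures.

F ≈ 36.7 kN

γ = ρg = 789 × 9.81 / 1000 = 7.74009 kN/m³.
Let θ = 31.6° be the plate's angle to the horizontal; measure y along the incline from where the plane meets the free surface. Vertical depth h = y·sinθ with sinθ = 0.523986.
With the apex up, the centroid sits 2h/3 = 2 × 1.7/3 = 1.13333 m below the apex, so y_c = 3.3 + 1.13333 = 4.43333 m and h_c = 4.43333 × 0.523986 = 2.323 m.
A = ½ × 2.4 × 1.7 = 2.04 m².
Resultant F = γ·h_c·A = 7.74009 × 2.323 × 2.04 = 36.6797 kN.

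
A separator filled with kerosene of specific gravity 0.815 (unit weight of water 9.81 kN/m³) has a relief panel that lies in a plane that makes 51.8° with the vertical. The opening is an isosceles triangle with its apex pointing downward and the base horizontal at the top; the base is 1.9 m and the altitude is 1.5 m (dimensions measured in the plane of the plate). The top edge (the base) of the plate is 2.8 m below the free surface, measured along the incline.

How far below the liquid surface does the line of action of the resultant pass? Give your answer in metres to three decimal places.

h_p = 2.064 m

γ = 0.815 × 9.81 = 7.99515 kN/m³.
The plate makes 51.8° with the vertical, i.e. θ = 90° − 51.8° = 38.2° to the horizontal. Measuring y along the incline from the free-surface line, vertical depth h = y·sinθ with sinθ = 0.618408.
With the apex down, the centroid sits h/3 = 1.5/3 = 0.5 m below the base (the top edge), so y_c = 2.8 + 0.5 = 3.3 m and h_c = 3.3 × 0.618408 = 2.04075 m.
A = ½ × 1.9 × 1.5 = 1.425 m².
Resultant F = γ·h_c·A = 7.99515 × 2.04075 × 1.425 = 23.2504 kN.
I_c = b·h³/36 = 1.9 × 1.5³/36 = 0.178125 m⁴.
Centre of pressure: y_p = y_c + I_c/(y_c·A) = 3.3 + 0.178125/(3.3 × 1.425) = 3.3 + 0.0378788 = 3.33788 m along the plane.
Vertically, h_p = y_p·sinθ = 3.33788 × 0.618408 = 2.06417 m.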